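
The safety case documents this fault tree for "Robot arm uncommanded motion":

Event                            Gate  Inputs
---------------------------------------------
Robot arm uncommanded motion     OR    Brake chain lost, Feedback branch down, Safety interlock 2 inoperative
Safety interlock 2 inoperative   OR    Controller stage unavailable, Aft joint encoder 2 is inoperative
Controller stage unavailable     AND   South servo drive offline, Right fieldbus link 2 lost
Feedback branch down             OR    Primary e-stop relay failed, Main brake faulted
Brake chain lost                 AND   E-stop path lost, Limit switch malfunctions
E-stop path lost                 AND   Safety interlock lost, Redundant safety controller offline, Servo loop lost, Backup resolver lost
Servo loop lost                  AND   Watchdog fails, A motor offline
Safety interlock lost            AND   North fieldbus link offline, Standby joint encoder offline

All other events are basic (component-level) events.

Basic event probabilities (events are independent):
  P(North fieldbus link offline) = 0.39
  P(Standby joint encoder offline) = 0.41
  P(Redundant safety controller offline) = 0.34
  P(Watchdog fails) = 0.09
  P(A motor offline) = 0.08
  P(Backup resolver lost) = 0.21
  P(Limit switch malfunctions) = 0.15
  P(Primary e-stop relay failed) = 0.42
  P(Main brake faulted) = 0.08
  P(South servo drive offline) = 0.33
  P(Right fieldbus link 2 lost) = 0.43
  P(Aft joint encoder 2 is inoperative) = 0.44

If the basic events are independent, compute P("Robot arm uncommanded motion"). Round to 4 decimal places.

0.7436

P(Safety interlock lost) [AND] = 0.39 × 0.41 = 0.159900
P(Servo loop lost) [AND] = 0.09 × 0.08 = 0.007200
P(E-stop path lost) [AND] = 0.159900 × 0.34 × 0.007200 × 0.21 = 0.000082
P(Brake chain lost) [AND] = 0.000082 × 0.15 = 0.000012
P(Feedback branch down) [OR] = 1 − (1−0.42) × (1−0.08) = 0.466400
P(Controller stage unavailable) [AND] = 0.33 × 0.43 = 0.141900
P(Safety interlock 2 inoperative) [OR] = 1 − (1−0.141900) × (1−0.44) = 0.519464
P(Robot arm uncommanded motion) [OR] = 1 − (1−0.000012) × (1−0.466400) × (1−0.519464) = 0.743589
Rounded to 4 decimal places: P(Robot arm uncommanded motion) ≈ 0.7436.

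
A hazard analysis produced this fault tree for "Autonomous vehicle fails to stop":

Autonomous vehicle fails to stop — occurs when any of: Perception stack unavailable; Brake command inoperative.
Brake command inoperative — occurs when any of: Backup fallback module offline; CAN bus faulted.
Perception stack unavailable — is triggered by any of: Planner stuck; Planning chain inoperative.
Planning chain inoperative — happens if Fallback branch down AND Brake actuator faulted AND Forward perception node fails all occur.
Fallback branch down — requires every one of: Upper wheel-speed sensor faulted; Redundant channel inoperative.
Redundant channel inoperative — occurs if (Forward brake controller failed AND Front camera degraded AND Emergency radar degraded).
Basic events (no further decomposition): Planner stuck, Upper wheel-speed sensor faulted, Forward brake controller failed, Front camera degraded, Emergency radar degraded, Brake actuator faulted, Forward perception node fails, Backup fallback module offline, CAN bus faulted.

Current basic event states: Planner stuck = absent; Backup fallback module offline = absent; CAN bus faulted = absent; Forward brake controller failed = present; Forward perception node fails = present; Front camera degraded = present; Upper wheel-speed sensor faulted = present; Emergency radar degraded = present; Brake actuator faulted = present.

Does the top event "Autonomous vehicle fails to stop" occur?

Redundant channel inoperative [AND]: Forward brake controller failed=occurs, Front camera degraded=occurs, Emergency radar degraded=occurs → all inputs occur → occurs.
Fallback branch down [AND]: Upper wheel-speed sensor faulted=occurs, Redundant channel inoperative=occurs → all inputs occur → occurs.
Planning chain inoperative [AND]: Fallback branch down=occurs, Brake actuator faulted=occurs, Forward perception node fails=occurs → all inputs occur → occurs.
Perception stack unavailable [OR]: Planner stuck=not, Planning chain inoperative=occurs → at least one input occurs → occurs.
Brake command inoperative [OR]: Backup fallback module offline=not, CAN bus faulted=not → no input occurs → does not occur.
Autonomous vehicle fails to stop [OR]: Perception stack unavailable=occurs, Brake command inoperative=not → at least one input occurs → occurs.

Yes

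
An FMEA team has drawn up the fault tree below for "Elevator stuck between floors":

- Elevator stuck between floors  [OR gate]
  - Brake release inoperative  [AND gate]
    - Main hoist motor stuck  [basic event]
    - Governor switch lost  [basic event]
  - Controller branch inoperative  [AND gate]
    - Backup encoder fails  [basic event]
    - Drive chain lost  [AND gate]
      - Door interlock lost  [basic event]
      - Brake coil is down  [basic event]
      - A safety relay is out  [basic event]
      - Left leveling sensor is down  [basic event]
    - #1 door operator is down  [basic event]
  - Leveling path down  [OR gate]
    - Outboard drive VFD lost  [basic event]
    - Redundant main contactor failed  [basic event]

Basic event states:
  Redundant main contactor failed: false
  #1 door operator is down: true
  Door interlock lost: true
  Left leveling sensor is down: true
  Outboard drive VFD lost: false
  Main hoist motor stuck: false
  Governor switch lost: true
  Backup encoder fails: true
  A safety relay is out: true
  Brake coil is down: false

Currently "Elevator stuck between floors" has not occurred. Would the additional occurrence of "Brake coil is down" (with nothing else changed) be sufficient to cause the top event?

Counterfactual: set "Brake coil is down" to occurred.
Brake release inoperative [AND]: Main hoist motor stuck=not, Governor switch lost=occurs → not all inputs occur → does not occur.
Drive chain lost [AND]: Door interlock lost=occurs, Brake coil is down=occurs, A safety relay is out=occurs, Left leveling sensor is down=occurs → all inputs occur → occurs.
Controller branch inoperative [AND]: Backup encoder fails=occurs, Drive chain lost=occurs, #1 door operator is down=occurs → all inputs occur → occurs.
Leveling path down [OR]: Outboard drive VFD lost=not, Redundant main contactor failed=not → no input occurs → does not occur.
Elevator stuck between floors [OR]: Brake release inoperative=not, Controller branch inoperative=occurs, Leveling path down=not → at least one input occurs → occurs.

Yes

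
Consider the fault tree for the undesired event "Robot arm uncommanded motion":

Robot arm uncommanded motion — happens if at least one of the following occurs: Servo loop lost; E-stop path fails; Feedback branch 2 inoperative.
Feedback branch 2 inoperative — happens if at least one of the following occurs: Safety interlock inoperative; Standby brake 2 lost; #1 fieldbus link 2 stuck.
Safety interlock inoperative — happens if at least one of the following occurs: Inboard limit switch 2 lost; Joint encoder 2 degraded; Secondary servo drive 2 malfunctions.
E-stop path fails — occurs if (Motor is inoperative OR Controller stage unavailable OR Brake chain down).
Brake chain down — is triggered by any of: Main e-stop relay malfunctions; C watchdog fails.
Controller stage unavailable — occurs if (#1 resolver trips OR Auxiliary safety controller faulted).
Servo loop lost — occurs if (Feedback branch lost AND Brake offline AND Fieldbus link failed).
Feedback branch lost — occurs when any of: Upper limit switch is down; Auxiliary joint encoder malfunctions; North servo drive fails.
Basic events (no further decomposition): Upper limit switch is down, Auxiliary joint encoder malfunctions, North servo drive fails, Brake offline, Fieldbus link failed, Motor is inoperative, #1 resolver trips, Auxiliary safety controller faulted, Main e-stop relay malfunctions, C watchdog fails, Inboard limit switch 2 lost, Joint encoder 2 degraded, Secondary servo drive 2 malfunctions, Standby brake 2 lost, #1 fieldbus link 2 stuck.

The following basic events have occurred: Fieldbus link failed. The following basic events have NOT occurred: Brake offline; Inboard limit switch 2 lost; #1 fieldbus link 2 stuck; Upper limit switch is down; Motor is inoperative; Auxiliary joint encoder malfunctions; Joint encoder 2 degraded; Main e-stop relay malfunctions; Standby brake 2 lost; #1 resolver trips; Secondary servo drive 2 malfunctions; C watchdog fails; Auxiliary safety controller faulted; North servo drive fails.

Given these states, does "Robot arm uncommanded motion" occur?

Feedback branch lost [OR]: Upper limit switch is down=not, Auxiliary joint encoder malfunctions=not, North servo drive fails=not → no input occurs → does not occur.
Servo loop lost [AND]: Feedback branch lost=not, Brake offline=not, Fieldbus link failed=occurs → not all inputs occur → does not occur.
Controller stage unavailable [OR]: #1 resolver trips=not, Auxiliary safety controller faulted=not → no input occurs → does not occur.
Brake chain down [OR]: Main e-stop relay malfunctions=not, C watchdog fails=not → no input occurs → does not occur.
E-stop path fails [OR]: Motor is inoperative=not, Controller stage unavailable=not, Brake chain down=not → no input occurs → does not occur.
Safety interlock inoperative [OR]: Inboard limit switch 2 lost=not, Joint encoder 2 degraded=not, Secondary servo drive 2 malfunctions=not → no input occurs → does not occur.
Feedback branch 2 inoperative [OR]: Safety interlock inoperative=not, Standby brake 2 lost=not, #1 fieldbus link 2 stuck=not → no input occurs → does not occur.
Robot arm uncommanded motion [OR]: Servo loop lost=not, E-stop path fails=not, Feedback branch 2 inoperative=not → no input occurs → does not occur.

No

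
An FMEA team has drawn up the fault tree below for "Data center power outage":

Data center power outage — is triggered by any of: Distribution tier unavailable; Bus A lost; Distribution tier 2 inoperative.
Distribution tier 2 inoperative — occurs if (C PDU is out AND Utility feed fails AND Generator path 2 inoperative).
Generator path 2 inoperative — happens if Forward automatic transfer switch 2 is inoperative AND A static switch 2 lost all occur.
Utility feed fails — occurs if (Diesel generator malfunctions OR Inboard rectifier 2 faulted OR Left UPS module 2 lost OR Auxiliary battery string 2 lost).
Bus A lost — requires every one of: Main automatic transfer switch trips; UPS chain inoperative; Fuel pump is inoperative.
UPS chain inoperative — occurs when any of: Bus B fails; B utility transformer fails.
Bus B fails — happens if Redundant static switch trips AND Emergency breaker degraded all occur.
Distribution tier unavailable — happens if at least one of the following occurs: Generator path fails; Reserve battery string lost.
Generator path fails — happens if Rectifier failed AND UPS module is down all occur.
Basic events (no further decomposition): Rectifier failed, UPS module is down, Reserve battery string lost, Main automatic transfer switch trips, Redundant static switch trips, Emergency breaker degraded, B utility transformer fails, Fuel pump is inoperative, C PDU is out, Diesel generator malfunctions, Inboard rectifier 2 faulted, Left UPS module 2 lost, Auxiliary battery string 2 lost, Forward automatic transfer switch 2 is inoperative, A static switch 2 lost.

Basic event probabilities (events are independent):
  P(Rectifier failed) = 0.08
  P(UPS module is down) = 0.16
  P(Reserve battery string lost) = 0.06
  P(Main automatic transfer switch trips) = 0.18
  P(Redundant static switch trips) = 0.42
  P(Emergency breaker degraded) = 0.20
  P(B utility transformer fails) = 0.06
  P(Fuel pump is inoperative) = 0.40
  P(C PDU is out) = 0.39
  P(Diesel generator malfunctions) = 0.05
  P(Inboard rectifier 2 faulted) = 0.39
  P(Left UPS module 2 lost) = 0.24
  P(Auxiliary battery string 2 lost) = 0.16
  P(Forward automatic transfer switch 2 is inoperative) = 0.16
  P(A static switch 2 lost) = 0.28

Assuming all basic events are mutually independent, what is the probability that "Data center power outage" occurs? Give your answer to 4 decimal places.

0.0914

P(Generator path fails) [AND] = 0.08 × 0.16 = 0.012800
P(Distribution tier unavailable) [OR] = 1 − (1−0.012800) × (1−0.06) = 0.072032
P(Bus B fails) [AND] = 0.42 × 0.20 = 0.084000
P(UPS chain inoperative) [OR] = 1 − (1−0.084000) × (1−0.06) = 0.138960
P(Bus A lost) [AND] = 0.18 × 0.138960 × 0.40 = 0.010005
P(Utility feed fails) [OR] = 1 − (1−0.05) × (1−0.39) × (1−0.24) × (1−0.16) = 0.630047
P(Generator path 2 inoperative) [AND] = 0.16 × 0.28 = 0.044800
P(Distribution tier 2 inoperative) [AND] = 0.39 × 0.630047 × 0.044800 = 0.011008
P(Data center power outage) [OR] = 1 − (1−0.072032) × (1−0.010005) × (1−0.011008) = 0.091429
Rounded to 4 decimal places: P(Data center power outage) ≈ 0.0914.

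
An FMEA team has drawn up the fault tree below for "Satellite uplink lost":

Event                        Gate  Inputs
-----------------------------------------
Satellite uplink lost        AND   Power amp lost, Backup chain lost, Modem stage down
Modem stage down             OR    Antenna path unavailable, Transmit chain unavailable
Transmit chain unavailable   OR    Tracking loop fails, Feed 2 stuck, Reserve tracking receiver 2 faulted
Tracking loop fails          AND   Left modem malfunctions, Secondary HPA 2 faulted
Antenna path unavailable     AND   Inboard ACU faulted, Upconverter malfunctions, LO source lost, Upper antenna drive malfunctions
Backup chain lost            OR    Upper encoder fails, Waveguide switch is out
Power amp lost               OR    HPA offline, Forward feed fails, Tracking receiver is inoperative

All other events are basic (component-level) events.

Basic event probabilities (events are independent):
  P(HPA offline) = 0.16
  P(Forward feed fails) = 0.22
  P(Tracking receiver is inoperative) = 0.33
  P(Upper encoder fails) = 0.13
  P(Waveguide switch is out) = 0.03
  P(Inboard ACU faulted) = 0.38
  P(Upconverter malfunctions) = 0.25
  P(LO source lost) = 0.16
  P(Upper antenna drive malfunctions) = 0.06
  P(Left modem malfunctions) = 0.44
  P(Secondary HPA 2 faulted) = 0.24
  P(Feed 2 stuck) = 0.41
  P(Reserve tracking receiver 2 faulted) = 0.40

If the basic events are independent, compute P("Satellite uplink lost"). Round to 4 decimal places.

P(Power amp lost) [OR] = 1 − (1−0.16) × (1−0.22) × (1−0.33) = 0.561016
P(Backup chain lost) [OR] = 1 − (1−0.13) × (1−0.03) = 0.156100
P(Antenna path unavailable) [AND] = 0.38 × 0.25 × 0.16 × 0.06 = 0.000912
P(Tracking loop fails) [AND] = 0.44 × 0.24 = 0.105600
P(Transmit chain unavailable) [OR] = 1 − (1−0.105600) × (1−0.41) × (1−0.40) = 0.683382
P(Modem stage down) [OR] = 1 − (1−0.000912) × (1−0.683382) = 0.683671
P(Satellite uplink lost) [AND] = 0.561016 × 0.156100 × 0.683671 = 0.059872
Rounded to 4 decimal places: P(Satellite uplink lost) ≈ 0.0599.

0.0599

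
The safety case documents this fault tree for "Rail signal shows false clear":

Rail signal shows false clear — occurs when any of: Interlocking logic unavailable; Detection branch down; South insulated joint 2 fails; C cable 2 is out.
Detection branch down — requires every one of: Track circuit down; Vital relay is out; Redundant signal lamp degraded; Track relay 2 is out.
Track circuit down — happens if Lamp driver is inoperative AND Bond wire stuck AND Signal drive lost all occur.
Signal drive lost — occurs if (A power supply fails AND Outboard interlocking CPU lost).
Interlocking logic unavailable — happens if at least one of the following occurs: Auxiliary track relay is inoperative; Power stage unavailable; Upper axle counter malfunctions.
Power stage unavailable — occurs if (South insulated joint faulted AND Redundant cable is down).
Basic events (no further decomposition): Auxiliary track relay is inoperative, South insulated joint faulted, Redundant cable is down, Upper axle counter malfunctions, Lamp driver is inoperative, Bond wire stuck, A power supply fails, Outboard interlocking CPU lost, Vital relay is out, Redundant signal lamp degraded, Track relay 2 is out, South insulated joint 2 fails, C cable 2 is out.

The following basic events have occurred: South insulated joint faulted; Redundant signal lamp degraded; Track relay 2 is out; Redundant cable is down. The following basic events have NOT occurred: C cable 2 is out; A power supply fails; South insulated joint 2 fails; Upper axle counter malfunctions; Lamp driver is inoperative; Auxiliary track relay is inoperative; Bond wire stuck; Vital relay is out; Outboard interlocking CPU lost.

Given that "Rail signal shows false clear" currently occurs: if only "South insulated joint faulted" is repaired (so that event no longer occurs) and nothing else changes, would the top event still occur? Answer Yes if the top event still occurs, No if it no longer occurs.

Counterfactual: set "South insulated joint faulted" to not occurred.
Power stage unavailable [AND]: South insulated joint faulted=not, Redundant cable is down=occurs → not all inputs occur → does not occur.
Interlocking logic unavailable [OR]: Auxiliary track relay is inoperative=not, Power stage unavailable=not, Upper axle counter malfunctions=not → no input occurs → does not occur.
Signal drive lost [AND]: A power supply fails=not, Outboard interlocking CPU lost=not → not all inputs occur → does not occur.
Track circuit down [AND]: Lamp driver is inoperative=not, Bond wire stuck=not, Signal drive lost=not → not all inputs occur → does not occur.
Detection branch down [AND]: Track circuit down=not, Vital relay is out=not, Redundant signal lamp degraded=occurs, Track relay 2 is out=occurs → not all inputs occur → does not occur.
Rail signal shows false clear [OR]: Interlocking logic unavailable=not, Detection branch down=not, South insulated joint 2 fails=not, C cable 2 is out=not → no input occurs → does not occur.

No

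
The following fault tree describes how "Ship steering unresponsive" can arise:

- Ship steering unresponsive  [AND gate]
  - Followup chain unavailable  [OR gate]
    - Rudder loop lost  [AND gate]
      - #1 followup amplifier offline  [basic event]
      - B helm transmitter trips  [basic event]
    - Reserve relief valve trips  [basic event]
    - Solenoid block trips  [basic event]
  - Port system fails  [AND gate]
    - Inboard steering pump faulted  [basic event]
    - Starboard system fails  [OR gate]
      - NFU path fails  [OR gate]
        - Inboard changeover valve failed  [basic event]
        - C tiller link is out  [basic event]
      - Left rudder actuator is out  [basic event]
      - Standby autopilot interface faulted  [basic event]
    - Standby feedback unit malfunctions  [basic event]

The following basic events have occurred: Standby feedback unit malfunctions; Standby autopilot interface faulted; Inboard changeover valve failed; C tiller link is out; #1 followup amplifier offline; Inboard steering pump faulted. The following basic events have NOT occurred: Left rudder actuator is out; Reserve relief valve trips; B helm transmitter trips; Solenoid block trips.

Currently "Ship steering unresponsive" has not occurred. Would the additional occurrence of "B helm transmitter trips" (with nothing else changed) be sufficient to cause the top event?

Counterfactual: set "B helm transmitter trips" to occurred.
Rudder loop lost [AND]: #1 followup amplifier offline=occurs, B helm transmitter trips=occurs → all inputs occur → occurs.
Followup chain unavailable [OR]: Rudder loop lost=occurs, Reserve relief valve trips=not, Solenoid block trips=not → at least one input occurs → occurs.
NFU path fails [OR]: Inboard changeover valve failed=occurs, C tiller link is out=occurs → at least one input occurs → occurs.
Starboard system fails [OR]: NFU path fails=occurs, Left rudder actuator is out=not, Standby autopilot interface faulted=occurs → at least one input occurs → occurs.
Port system fails [AND]: Inboard steering pump faulted=occurs, Starboard system fails=occurs, Standby feedback unit malfunctions=occurs → all inputs occur → occurs.
Ship steering unresponsive [AND]: Followup chain unavailable=occurs, Port system fails=occurs → all inputs occur → occurs.

Yes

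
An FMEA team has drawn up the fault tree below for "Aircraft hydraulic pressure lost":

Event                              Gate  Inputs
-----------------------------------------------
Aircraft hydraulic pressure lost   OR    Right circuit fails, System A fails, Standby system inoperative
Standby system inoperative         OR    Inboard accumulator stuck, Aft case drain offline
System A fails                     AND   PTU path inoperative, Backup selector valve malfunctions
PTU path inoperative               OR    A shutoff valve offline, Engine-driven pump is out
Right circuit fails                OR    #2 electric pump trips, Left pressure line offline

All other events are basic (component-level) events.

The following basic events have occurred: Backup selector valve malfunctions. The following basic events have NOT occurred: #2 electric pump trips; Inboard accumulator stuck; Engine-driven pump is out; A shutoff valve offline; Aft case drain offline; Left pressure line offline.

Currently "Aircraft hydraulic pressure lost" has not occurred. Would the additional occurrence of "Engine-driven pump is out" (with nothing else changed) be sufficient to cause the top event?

Counterfactual: set "Engine-driven pump is out" to occurred.
Right circuit fails [OR]: #2 electric pump trips=not, Left pressure line offline=not → no input occurs → does not occur.
PTU path inoperative [OR]: A shutoff valve offline=not, Engine-driven pump is out=occurs → at least one input occurs → occurs.
System A fails [AND]: PTU path inoperative=occurs, Backup selector valve malfunctions=occurs → all inputs occur → occurs.
Standby system inoperative [OR]: Inboard accumulator stuck=not, Aft case drain offline=not → no input occurs → does not occur.
Aircraft hydraulic pressure lost [OR]: Right circuit fails=not, System A fails=occurs, Standby system inoperative=not → at least one input occurs → occurs.

Yes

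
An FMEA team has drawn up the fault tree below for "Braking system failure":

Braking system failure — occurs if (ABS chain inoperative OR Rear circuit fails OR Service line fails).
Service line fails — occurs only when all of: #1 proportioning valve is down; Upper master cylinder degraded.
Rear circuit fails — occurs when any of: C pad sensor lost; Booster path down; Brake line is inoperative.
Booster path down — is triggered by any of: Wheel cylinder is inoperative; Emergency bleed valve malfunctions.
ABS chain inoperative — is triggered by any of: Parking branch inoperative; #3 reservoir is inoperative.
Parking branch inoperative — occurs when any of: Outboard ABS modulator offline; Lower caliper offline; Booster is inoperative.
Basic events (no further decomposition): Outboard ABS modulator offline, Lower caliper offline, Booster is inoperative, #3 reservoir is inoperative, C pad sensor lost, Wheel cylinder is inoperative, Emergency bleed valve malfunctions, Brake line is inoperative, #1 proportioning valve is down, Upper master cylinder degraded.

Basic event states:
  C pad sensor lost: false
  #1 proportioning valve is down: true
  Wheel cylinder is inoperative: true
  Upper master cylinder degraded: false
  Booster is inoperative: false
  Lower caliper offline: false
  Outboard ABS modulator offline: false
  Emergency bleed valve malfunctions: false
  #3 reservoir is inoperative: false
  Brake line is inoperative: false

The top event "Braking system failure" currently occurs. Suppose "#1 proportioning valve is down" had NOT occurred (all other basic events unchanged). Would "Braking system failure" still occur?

Yes

Counterfactual: set "#1 proportioning valve is down" to not occurred.
Parking branch inoperative [OR]: Outboard ABS modulator offline=not, Lower caliper offline=not, Booster is inoperative=not → no input occurs → does not occur.
ABS chain inoperative [OR]: Parking branch inoperative=not, #3 reservoir is inoperative=not → no input occurs → does not occur.
Booster path down [OR]: Wheel cylinder is inoperative=occurs, Emergency bleed valve malfunctions=not → at least one input occurs → occurs.
Rear circuit fails [OR]: C pad sensor lost=not, Booster path down=occurs, Brake line is inoperative=not → at least one input occurs → occurs.
Service line fails [AND]: #1 proportioning valve is down=not, Upper master cylinder degraded=not → not all inputs occur → does not occur.
Braking system failure [OR]: ABS chain inoperative=not, Rear circuit fails=occurs, Service line fails=not → at least one input occurs → occurs.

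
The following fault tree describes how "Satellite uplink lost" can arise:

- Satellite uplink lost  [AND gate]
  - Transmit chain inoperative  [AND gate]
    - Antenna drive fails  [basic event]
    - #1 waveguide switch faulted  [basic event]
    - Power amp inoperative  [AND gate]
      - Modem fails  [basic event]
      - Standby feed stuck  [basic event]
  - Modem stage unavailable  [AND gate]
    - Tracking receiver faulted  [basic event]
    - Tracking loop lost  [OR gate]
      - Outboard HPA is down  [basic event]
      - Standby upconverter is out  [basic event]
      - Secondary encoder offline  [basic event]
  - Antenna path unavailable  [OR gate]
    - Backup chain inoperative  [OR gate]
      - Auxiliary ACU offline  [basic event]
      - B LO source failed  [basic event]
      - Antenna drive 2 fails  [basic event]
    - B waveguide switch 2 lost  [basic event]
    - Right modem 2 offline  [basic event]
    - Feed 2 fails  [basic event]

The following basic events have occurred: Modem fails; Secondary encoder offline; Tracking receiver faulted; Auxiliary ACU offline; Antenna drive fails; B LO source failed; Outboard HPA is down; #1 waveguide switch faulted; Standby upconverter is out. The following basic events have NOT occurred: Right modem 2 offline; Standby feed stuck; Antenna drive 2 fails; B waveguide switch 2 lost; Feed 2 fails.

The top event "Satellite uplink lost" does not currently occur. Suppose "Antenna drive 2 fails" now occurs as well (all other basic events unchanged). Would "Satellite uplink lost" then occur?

No

Counterfactual: set "Antenna drive 2 fails" to occurred.
Power amp inoperative [AND]: Modem fails=occurs, Standby feed stuck=not → not all inputs occur → does not occur.
Transmit chain inoperative [AND]: Antenna drive fails=occurs, #1 waveguide switch faulted=occurs, Power amp inoperative=not → not all inputs occur → does not occur.
Tracking loop lost [OR]: Outboard HPA is down=occurs, Standby upconverter is out=occurs, Secondary encoder offline=occurs → at least one input occurs → occurs.
Modem stage unavailable [AND]: Tracking receiver faulted=occurs, Tracking loop lost=occurs → all inputs occur → occurs.
Backup chain inoperative [OR]: Auxiliary ACU offline=occurs, B LO source failed=occurs, Antenna drive 2 fails=occurs → at least one input occurs → occurs.
Antenna path unavailable [OR]: Backup chain inoperative=occurs, B waveguide switch 2 lost=not, Right modem 2 offline=not, Feed 2 fails=not → at least one input occurs → occurs.
Satellite uplink lost [AND]: Transmit chain inoperative=not, Modem stage unavailable=occurs, Antenna path unavailable=occurs → not all inputs occur → does not occur.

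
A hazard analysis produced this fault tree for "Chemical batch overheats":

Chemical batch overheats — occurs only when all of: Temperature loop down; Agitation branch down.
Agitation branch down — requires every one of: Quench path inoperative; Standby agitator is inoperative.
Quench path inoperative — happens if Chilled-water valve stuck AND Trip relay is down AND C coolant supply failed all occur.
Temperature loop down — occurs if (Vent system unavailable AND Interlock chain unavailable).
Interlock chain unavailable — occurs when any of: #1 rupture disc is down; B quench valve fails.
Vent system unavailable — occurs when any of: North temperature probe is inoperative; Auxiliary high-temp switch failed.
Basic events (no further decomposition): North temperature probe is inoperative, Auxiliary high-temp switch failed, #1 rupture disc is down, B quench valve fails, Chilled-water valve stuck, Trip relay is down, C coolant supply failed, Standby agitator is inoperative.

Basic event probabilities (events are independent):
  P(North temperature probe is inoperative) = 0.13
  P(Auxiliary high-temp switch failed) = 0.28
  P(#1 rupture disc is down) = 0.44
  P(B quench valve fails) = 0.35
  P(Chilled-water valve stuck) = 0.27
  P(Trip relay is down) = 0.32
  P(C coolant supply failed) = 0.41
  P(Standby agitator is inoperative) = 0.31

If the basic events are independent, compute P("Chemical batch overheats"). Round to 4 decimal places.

P(Vent system unavailable) [OR] = 1 − (1−0.13) × (1−0.28) = 0.373600
P(Interlock chain unavailable) [OR] = 1 − (1−0.44) × (1−0.35) = 0.636000
P(Temperature loop down) [AND] = 0.373600 × 0.636000 = 0.237610
P(Quench path inoperative) [AND] = 0.27 × 0.32 × 0.41 = 0.035424
P(Agitation branch down) [AND] = 0.035424 × 0.31 = 0.010981
P(Chemical batch overheats) [AND] = 0.237610 × 0.010981 = 0.002609
Rounded to 4 decimal places: P(Chemical batch overheats) ≈ 0.0026.

0.0026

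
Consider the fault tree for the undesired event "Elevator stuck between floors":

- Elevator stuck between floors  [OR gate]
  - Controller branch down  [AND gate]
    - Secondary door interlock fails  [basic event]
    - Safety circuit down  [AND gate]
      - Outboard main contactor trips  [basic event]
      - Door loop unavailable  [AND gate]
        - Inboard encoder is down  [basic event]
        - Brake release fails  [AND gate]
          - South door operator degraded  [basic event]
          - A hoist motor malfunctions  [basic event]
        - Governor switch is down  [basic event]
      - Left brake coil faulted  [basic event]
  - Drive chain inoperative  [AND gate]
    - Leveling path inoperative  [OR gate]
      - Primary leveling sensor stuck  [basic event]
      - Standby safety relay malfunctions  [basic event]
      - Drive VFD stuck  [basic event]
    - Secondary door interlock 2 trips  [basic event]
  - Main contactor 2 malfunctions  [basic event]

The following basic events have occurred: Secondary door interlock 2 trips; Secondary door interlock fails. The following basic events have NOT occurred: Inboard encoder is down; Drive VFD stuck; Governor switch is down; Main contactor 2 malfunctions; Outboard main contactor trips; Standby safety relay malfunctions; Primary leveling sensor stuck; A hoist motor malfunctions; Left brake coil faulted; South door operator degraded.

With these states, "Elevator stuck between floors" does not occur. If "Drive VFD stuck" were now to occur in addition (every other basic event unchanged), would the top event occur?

Counterfactual: set "Drive VFD stuck" to occurred.
Brake release fails [AND]: South door operator degraded=not, A hoist motor malfunctions=not → not all inputs occur → does not occur.
Door loop unavailable [AND]: Inboard encoder is down=not, Brake release fails=not, Governor switch is down=not → not all inputs occur → does not occur.
Safety circuit down [AND]: Outboard main contactor trips=not, Door loop unavailable=not, Left brake coil faulted=not → not all inputs occur → does not occur.
Controller branch down [AND]: Secondary door interlock fails=occurs, Safety circuit down=not → not all inputs occur → does not occur.
Leveling path inoperative [OR]: Primary leveling sensor stuck=not, Standby safety relay malfunctions=not, Drive VFD stuck=occurs → at least one input occurs → occurs.
Drive chain inoperative [AND]: Leveling path inoperative=occurs, Secondary door interlock 2 trips=occurs → all inputs occur → occurs.
Elevator stuck between floors [OR]: Controller branch down=not, Drive chain inoperative=occurs, Main contactor 2 malfunctions=not → at least one input occurs → occurs.

Yes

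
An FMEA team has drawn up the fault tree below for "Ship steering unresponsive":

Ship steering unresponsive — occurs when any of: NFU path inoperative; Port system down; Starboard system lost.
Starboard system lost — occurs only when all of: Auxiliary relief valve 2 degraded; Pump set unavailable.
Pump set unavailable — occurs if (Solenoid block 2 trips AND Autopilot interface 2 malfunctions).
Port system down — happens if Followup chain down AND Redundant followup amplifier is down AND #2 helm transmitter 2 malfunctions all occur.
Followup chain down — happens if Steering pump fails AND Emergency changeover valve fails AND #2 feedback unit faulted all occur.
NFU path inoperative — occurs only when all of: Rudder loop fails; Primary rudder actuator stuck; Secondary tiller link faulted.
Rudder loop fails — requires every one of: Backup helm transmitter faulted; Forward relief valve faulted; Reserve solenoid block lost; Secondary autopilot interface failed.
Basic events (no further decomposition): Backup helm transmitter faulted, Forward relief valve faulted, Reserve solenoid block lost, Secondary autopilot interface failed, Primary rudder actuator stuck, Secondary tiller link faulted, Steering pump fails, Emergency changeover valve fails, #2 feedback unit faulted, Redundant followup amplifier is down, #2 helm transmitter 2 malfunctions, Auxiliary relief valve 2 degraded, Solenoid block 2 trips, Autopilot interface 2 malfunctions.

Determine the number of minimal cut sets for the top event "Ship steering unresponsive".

Rudder loop fails [AND]: one cut set from each child combined → 1 × 1 × 1 × 1 = 1 cut set(s).
NFU path inoperative [AND]: one cut set from each child combined → 1 × 1 × 1 = 1 cut set(s).
Followup chain down [AND]: one cut set from each child combined → 1 × 1 × 1 = 1 cut set(s).
Port system down [AND]: one cut set from each child combined → 1 × 1 × 1 = 1 cut set(s).
Pump set unavailable [AND]: one cut set from each child combined → 1 × 1 = 1 cut set(s).
Starboard system lost [AND]: one cut set from each child combined → 1 × 1 = 1 cut set(s).
Ship steering unresponsive [OR]: union of children's cut sets → 3 cut set(s).
Minimal cut sets: {Backup helm transmitter faulted, Forward relief valve faulted, Primary rudder actuator stuck, Reserve solenoid block lost, Secondary autopilot interface failed, Secondary tiller link faulted}; {#2 feedback unit faulted, #2 helm transmitter 2 malfunctions, Emergency changeover valve fails, Redundant followup amplifier is down, Steering pump fails}; {Autopilot interface 2 malfunctions, Auxiliary relief valve 2 degraded, Solenoid block 2 trips}.

3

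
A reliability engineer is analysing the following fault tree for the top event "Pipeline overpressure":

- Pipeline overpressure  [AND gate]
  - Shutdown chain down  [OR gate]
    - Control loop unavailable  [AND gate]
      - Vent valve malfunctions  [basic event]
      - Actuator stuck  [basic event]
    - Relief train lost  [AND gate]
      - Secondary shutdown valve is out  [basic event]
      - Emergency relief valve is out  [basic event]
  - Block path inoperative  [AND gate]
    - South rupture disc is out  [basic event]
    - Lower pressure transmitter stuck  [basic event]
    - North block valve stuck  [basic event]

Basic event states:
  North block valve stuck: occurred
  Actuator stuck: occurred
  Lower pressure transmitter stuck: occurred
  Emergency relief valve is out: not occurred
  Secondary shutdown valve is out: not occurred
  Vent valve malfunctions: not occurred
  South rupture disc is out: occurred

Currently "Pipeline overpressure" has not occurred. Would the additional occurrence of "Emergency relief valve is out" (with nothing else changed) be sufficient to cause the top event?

No

Counterfactual: set "Emergency relief valve is out" to occurred.
Control loop unavailable [AND]: Vent valve malfunctions=not, Actuator stuck=occurs → not all inputs occur → does not occur.
Relief train lost [AND]: Secondary shutdown valve is out=not, Emergency relief valve is out=occurs → not all inputs occur → does not occur.
Shutdown chain down [OR]: Control loop unavailable=not, Relief train lost=not → no input occurs → does not occur.
Block path inoperative [AND]: South rupture disc is out=occurs, Lower pressure transmitter stuck=occurs, North block valve stuck=occurs → all inputs occur → occurs.
Pipeline overpressure [AND]: Shutdown chain down=not, Block path inoperative=occurs → not all inputs occur → does not occur.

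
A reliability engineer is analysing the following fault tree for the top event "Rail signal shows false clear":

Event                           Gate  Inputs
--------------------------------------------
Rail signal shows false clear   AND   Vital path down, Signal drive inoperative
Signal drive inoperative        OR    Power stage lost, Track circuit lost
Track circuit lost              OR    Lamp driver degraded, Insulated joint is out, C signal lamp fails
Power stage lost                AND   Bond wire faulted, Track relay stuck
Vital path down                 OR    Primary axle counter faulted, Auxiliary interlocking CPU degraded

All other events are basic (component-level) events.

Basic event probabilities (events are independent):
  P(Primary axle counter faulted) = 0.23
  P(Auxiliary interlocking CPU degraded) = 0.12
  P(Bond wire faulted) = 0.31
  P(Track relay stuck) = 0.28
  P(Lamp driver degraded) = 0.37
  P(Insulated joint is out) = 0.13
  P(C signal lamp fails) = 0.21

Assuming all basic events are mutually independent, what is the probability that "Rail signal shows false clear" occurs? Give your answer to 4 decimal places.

0.1949

P(Vital path down) [OR] = 1 − (1−0.23) × (1−0.12) = 0.322400
P(Power stage lost) [AND] = 0.31 × 0.28 = 0.086800
P(Track circuit lost) [OR] = 1 − (1−0.37) × (1−0.13) × (1−0.21) = 0.567001
P(Signal drive inoperative) [OR] = 1 − (1−0.086800) × (1−0.567001) = 0.604585
P(Rail signal shows false clear) [AND] = 0.322400 × 0.604585 = 0.194918
Rounded to 4 decimal places: P(Rail signal shows false clear) ≈ 0.1949.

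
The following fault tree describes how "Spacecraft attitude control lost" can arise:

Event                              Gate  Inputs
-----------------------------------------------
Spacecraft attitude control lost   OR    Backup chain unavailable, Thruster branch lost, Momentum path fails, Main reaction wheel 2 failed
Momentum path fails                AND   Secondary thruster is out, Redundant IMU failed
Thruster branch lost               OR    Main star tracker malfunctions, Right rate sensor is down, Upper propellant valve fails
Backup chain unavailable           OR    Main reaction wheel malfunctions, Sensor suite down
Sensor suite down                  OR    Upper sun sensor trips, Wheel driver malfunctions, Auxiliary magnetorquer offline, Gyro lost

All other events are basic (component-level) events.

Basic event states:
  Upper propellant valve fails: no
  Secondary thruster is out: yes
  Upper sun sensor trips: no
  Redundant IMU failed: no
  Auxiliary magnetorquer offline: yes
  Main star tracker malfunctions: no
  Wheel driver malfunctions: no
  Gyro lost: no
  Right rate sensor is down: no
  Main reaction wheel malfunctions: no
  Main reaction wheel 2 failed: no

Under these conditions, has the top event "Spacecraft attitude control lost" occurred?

Sensor suite down [OR]: Upper sun sensor trips=not, Wheel driver malfunctions=not, Auxiliary magnetorquer offline=occurs, Gyro lost=not → at least one input occurs → occurs.
Backup chain unavailable [OR]: Main reaction wheel malfunctions=not, Sensor suite down=occurs → at least one input occurs → occurs.
Thruster branch lost [OR]: Main star tracker malfunctions=not, Right rate sensor is down=not, Upper propellant valve fails=not → no input occurs → does not occur.
Momentum path fails [AND]: Secondary thruster is out=occurs, Redundant IMU failed=not → not all inputs occur → does not occur.
Spacecraft attitude control lost [OR]: Backup chain unavailable=occurs, Thruster branch lost=not, Momentum path fails=not, Main reaction wheel 2 failed=not → at least one input occurs → occurs.

Yes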